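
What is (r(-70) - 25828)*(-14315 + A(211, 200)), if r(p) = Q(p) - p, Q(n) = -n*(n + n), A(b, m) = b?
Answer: 501510032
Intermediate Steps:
Q(n) = -2*n**2 (Q(n) = -n*2*n = -2*n**2)
r(p) = -p - 2*p**2 (r(p) = -2*p**2 - p = -p - 2*p**2)
(r(-70) - 25828)*(-14315 + A(211, 200)) = (-70*(-1 - 2*(-70)) - 25828)*(-14315 + 211) = (-70*(-1 + 140) - 25828)*(-14104) = (-70*139 - 25828)*(-14104) = (-9730 - 25828)*(-14104) = -35558*(-14104) = 501510032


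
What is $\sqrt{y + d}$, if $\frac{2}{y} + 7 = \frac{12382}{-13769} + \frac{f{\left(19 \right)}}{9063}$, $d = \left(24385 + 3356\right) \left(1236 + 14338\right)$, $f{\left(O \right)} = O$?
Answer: $\frac{\sqrt{1135028747728186652397}}{1620848} \approx 20786.0$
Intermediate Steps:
$d = 432038334$ ($d = 27741 \cdot 15574 = 432038334$)
$y = - \frac{6567813}{25933568}$ ($y = \frac{2}{-7 + \left(\frac{12382}{-13769} + \frac{19}{9063}\right)} = \frac{2}{-7 + \left(12382 \left(- \frac{1}{13769}\right) + 19 \cdot \frac{1}{9063}\right)} = \frac{2}{-7 + \left(- \frac{12382}{13769} + \frac{1}{477}\right)} = \frac{2}{-7 - \frac{5892445}{6567813}} = \frac{2}{- \frac{51867136}{6567813}} = 2 \left(- \frac{6567813}{51867136}\right) = - \frac{6567813}{25933568} \approx -0.25326$)
$\sqrt{y + d} = \sqrt{- \frac{6567813}{25933568} + 432038334} = \sqrt{\frac{11204295506827899}{25933568}} = \frac{\sqrt{1135028747728186652397}}{1620848}$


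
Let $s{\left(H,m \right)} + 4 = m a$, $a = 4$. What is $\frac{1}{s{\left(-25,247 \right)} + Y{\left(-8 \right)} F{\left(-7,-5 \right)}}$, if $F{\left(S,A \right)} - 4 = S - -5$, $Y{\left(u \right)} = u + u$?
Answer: $\frac{1}{952} \approx 0.0010504$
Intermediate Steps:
$Y{\left(u \right)} = 2 u$
$F{\left(S,A \right)} = 9 + S$ ($F{\left(S,A \right)} = 4 + \left(S - -5\right) = 4 + \left(S + 5\right) = 4 + \left(5 + S\right) = 9 + S$)
$s{\left(H,m \right)} = -4 + 4 m$ ($s{\left(H,m \right)} = -4 + m 4 = -4 + 4 m$)
$\frac{1}{s{\left(-25,247 \right)} + Y{\left(-8 \right)} F{\left(-7,-5 \right)}} = \frac{1}{\left(-4 + 4 \cdot 247\right) + 2 \left(-8\right) \left(9 - 7\right)} = \frac{1}{\left(-4 + 988\right) - 32} = \frac{1}{984 - 32} = \frac{1}{952}$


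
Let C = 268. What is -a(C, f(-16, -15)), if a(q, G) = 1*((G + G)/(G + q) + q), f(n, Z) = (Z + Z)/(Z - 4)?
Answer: -686378/2561 ≈ -268.01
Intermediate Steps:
f(n, Z) = 2*Z/(-4 + Z) (f(n, Z) = (2*Z)/(-4 + Z) = 2*Z/(-4 + Z))
a(q, G) = q + 2*G/(G + q) (a(q, G) = 1*((2*G)/(G + q) + q) = 1*(2*G/(G + q) + q) = 1*(q + 2*G/(G + q)) = q + 2*G/(G + q))
-a(C, f(-16, -15)) = -(268² + 2*(2*(-15)/(-4 - 15)) + (2*(-15)/(-4 - 15))*268)/(2*(-15)/(-4 - 15) + 268) = -(71824 + 2*(2*(-15)/(-19)) + (2*(-15)/(-19))*268)/(2*(-15)/(-19) + 268) = -(71824 + 2*(2*(-15)*(-1/19)) + (2*(-15)*(-1/19))*268)/(2*(-15)*(-1/19) + 268) = -(71824 + 2*(30/19) + (30/19)*268)/(30/19 + 268) = -(71824 + 60/19 + 8040/19)/5122/19 = -19*1372756/(5122*19) = -1*686378/2561 = -686378/2561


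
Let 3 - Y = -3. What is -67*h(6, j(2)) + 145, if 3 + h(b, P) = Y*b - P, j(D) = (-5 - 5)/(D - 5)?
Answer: -5528/3 ≈ -1842.7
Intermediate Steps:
Y = 6 (Y = 3 - 1*(-3) = 3 + 3 = 6)
j(D) = -10/(-5 + D)
h(b, P) = -3 - P + 6*b (h(b, P) = -3 + (6*b - P) = -3 + (-P + 6*b) = -3 - P + 6*b)
-67*h(6, j(2)) + 145 = -67*(-3 - (-10)/(-5 + 2) + 6*6) + 145 = -67*(-3 - (-10)/(-3) + 36) + 145 = -67*(-3 - (-10)*(-1)/3 + 36) + 145 = -67*(-3 - 1*10/3 + 36) + 145 = -67*(-3 - 10/3 + 36) + 145 = -67*89/3 + 145 = -5963/3 + 145 = -5528/3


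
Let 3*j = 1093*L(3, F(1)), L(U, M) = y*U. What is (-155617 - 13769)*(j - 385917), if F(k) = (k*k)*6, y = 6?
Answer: 64258103574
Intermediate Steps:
F(k) = 6*k² (F(k) = k²*6 = 6*k²)
L(U, M) = 6*U
j = 6558 (j = (1093*(6*3))/3 = (1093*18)/3 = (⅓)*19674 = 6558)
(-155617 - 13769)*(j - 385917) = (-155617 - 13769)*(6558 - 385917) = -169386*(-379359) = 64258103574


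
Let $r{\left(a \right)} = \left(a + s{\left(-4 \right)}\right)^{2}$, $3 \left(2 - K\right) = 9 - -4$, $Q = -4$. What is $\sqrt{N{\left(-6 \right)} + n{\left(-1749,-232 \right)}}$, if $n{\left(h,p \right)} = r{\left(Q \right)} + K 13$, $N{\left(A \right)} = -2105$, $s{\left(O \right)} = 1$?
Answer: $\frac{i \sqrt{19137}}{3} \approx 46.112 i$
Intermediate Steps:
$K = - \frac{7}{3}$ ($K = 2 - \frac{9 - -4}{3} = 2 - \frac{9 + 4}{3} = 2 - \frac{13}{3} = - \frac{7}{3} \approx -2.3333$)
$r{\left(a \right)} = \left(1 + a\right)^{2}$ ($r{\left(a \right)} = \left(a + 1\right)^{2} = \left(1 + a\right)^{2}$)
$n{\left(h,p \right)} = - \frac{64}{3}$ ($n{\left(h,p \right)} = \left(1 - 4\right)^{2} - \frac{91}{3} = \left(-3\right)^{2} - \frac{91}{3} = 9 - \frac{91}{3} = - \frac{64}{3}$)
$\sqrt{N{\left(-6 \right)} + n{\left(-1749,-232 \right)}} = \sqrt{-2105 - \frac{64}{3}} = \sqrt{- \frac{6379}{3}} = \frac{i \sqrt{19137}}{3}$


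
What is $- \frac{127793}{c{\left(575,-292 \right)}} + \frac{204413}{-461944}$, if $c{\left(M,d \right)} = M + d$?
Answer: $- \frac{59091058471}{130730152} \approx -452.01$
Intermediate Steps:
$- \frac{127793}{c{\left(575,-292 \right)}} + \frac{204413}{-461944} = - \frac{127793}{575 - 292} + \frac{204413}{-461944} = - \frac{127793}{283} + 204413 \left(- \frac{1}{461944}\right) = \left(-127793\right) \frac{1}{283} - \frac{204413}{461944} = - \frac{127793}{283} - \frac{204413}{461944} = - \frac{59091058471}{130730152}$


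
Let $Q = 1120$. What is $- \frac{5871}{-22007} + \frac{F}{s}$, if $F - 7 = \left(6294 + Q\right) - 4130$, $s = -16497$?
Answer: $\frac{8142950}{121016493} \approx 0.067288$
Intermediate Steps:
$F = 3291$ ($F = 7 + \left(\left(6294 + 1120\right) - 4130\right) = 7 + \left(7414 - 4130\right) = 7 + 3284 = 3291$)
$- \frac{5871}{-22007} + \frac{F}{s} = - \frac{5871}{-22007} + \frac{3291}{-16497} = \left(-5871\right) \left(- \frac{1}{22007}\right) + 3291 \left(- \frac{1}{16497}\right) = \frac{5871}{22007} - \frac{1097}{5499} = \frac{8142950}{121016493}$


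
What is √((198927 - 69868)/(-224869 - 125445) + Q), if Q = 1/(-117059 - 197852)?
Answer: I*√4483582805750377365402/110317732054 ≈ 0.60697*I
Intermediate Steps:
Q = -1/314911 (Q = 1/(-314911) = -1/314911 ≈ -3.1755e-6)
√((198927 - 69868)/(-224869 - 125445) + Q) = √((198927 - 69868)/(-224869 - 125445) - 1/314911) = √(129059/(-350314) - 1/314911) = √(129059*(-1/350314) - 1/314911) = √(-129059/350314 - 1/314911) = √(-40642449063/110317732054) = I*√4483582805750377365402/110317732054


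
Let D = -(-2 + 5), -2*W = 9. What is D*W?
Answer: 27/2 ≈ 13.500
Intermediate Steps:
W = -9/2 (W = -1/2*9 = -9/2 ≈ -4.5000)
D = -3 (D = -1*3 = -3)
D*W = -3*(-9/2) = 27/2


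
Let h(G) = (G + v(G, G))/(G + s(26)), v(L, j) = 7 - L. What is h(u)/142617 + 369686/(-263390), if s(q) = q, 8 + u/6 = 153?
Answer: -3374304397073/2404089064320 ≈ -1.4036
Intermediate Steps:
u = 870 (u = -48 + 6*153 = -48 + 918 = 870)
h(G) = 7/(26 + G) (h(G) = (G + (7 - G))/(G + 26) = 7/(26 + G))
h(u)/142617 + 369686/(-263390) = (7/(26 + 870))/142617 + 369686/(-263390) = (7/896)*(1/142617) + 369686*(-1/263390) = (7*(1/896))*(1/142617) - 184843/131695 = (1/128)*(1/142617) - 184843/131695 = 1/18254976 - 184843/131695 = -3374304397073/2404089064320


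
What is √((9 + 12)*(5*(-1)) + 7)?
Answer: 7*I*√2 ≈ 9.8995*I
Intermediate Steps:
√((9 + 12)*(5*(-1)) + 7) = √(21*(-5) + 7) = √(-105 + 7) = √(-98) = 7*I*√2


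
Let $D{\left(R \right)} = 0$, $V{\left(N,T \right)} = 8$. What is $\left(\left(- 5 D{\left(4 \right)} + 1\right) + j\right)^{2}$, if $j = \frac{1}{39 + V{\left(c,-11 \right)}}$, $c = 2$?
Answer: $\frac{2304}{2209} \approx 1.043$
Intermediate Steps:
$j = \frac{1}{47}$ ($j = \frac{1}{39 + 8} = \frac{1}{47} \approx 0.021277$)
$\left(\left(- 5 D{\left(4 \right)} + 1\right) + j\right)^{2} = \left(\left(\left(-5\right) 0 + 1\right) + \frac{1}{47}\right)^{2} = \left(\left(0 + 1\right) + \frac{1}{47}\right)^{2} = \left(1 + \frac{1}{47}\right)^{2} = \left(\frac{48}{47}\right)^{2} = \frac{2304}{2209}$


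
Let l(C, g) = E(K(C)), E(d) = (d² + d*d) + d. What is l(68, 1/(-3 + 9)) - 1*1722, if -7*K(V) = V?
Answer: -75606/49 ≈ -1543.0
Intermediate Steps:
K(V) = -V/7
E(d) = d + 2*d² (E(d) = (d² + d²) + d = 2*d² + d = d + 2*d²)
l(C, g) = -C*(1 - 2*C/7)/7 (l(C, g) = (-C/7)*(1 + 2*(-C/7)) = (-C/7)*(1 - 2*C/7) = -C*(1 - 2*C/7)/7)
l(68, 1/(-3 + 9)) - 1*1722 = (1/49)*68*(-7 + 2*68) - 1*1722 = (1/49)*68*(-7 + 136) - 1722 = (1/49)*68*129 - 1722 = 8772/49 - 1722 = -75606/49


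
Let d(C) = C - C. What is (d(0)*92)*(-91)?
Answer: 0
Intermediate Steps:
d(C) = 0
(d(0)*92)*(-91) = (0*92)*(-91) = 0*(-91) = 0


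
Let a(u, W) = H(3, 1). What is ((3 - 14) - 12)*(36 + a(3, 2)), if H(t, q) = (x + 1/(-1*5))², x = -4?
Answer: -30843/25 ≈ -1233.7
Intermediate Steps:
H(t, q) = 441/25 (H(t, q) = (-4 + 1/(-1*5))² = (-4 + 1/(-5))² = (-4 - ⅕)² = (-21/5)² = 441/25)
a(u, W) = 441/25
((3 - 14) - 12)*(36 + a(3, 2)) = ((3 - 14) - 12)*(36 + 441/25) = (-11 - 12)*(1341/25) = -23*1341/25 = -30843/25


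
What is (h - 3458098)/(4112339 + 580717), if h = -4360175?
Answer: -2606091/1564352 ≈ -1.6659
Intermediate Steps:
(h - 3458098)/(4112339 + 580717) = (-4360175 - 3458098)/(4112339 + 580717) = -7818273/4693056 = -7818273*1/4693056 = -2606091/1564352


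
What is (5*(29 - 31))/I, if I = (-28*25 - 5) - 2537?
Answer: 5/1621 ≈ 0.0030845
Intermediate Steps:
I = -3242 (I = (-700 - 5) - 2537 = -705 - 2537 = -3242)
(5*(29 - 31))/I = (5*(29 - 31))/(-3242) = (5*(-2))*(-1/3242) = -10*(-1/3242) = 5/1621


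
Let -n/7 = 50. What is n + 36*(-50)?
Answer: -2150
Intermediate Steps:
n = -350 (n = -7*50 = -350)
n + 36*(-50) = -350 + 36*(-50) = -350 - 1800 = -2150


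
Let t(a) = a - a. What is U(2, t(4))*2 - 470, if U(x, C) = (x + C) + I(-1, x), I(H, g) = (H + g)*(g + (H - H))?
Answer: -462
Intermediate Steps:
I(H, g) = g*(H + g) (I(H, g) = (H + g)*(g + 0) = (H + g)*g = g*(H + g))
t(a) = 0
U(x, C) = C + x + x*(-1 + x) (U(x, C) = (x + C) + x*(-1 + x) = (C + x) + x*(-1 + x) = C + x + x*(-1 + x))
U(2, t(4))*2 - 470 = (0 + 2**2)*2 - 470 = (0 + 4)*2 - 470 = 4*2 - 470 = 8 - 470 = -462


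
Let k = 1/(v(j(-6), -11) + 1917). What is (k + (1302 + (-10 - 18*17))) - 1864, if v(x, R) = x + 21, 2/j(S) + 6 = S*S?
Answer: -25524323/29071 ≈ -878.00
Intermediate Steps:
j(S) = 2/(-6 + S²) (j(S) = 2/(-6 + S*S) = 2/(-6 + S²))
v(x, R) = 21 + x
k = 15/29071 (k = 1/((21 + 2/(-6 + (-6)²)) + 1917) = 1/((21 + 2/(-6 + 36)) + 1917) = 1/((21 + 2/30) + 1917) = 1/((21 + 2*(1/30)) + 1917) = 1/((21 + 1/15) + 1917) = 1/(316/15 + 1917) = 1/(29071/15) = 15/29071 ≈ 0.00051598)
(k + (1302 + (-10 - 18*17))) - 1864 = (15/29071 + (1302 + (-10 - 18*17))) - 1864 = (15/29071 + (1302 + (-10 - 306))) - 1864 = (15/29071 + (1302 - 316)) - 1864 = (15/29071 + 986) - 1864 = 28664021/29071 - 1864 = -25524323/29071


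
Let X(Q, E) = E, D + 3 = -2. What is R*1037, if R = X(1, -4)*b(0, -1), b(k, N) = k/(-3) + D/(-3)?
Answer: -20740/3 ≈ -6913.3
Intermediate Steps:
D = -5 (D = -3 - 2 = -5)
b(k, N) = 5/3 - k/3 (b(k, N) = k/(-3) - 5/(-3) = k*(-⅓) - 5*(-⅓) = -k/3 + 5/3 = 5/3 - k/3)
R = -20/3 (R = -4*(5/3 - ⅓*0) = -4*(5/3 + 0) = -4*5/3 = -20/3 ≈ -6.6667)
R*1037 = -20/3*1037 = -20740/3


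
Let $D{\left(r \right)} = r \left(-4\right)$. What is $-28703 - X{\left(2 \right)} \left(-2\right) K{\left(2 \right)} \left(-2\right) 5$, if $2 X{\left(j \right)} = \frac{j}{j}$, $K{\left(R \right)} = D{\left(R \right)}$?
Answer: $-28623$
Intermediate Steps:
$D{\left(r \right)} = - 4 r$
$K{\left(R \right)} = - 4 R$
$X{\left(j \right)} = \frac{1}{2}$ ($X{\left(j \right)} = \frac{j \frac{1}{j}}{2} = \frac{1}{2} \cdot 1 = \frac{1}{2}$)
$-28703 - X{\left(2 \right)} \left(-2\right) K{\left(2 \right)} \left(-2\right) 5 = -28703 - \frac{1}{2} \left(-2\right) \left(-4\right) 2 \left(-2\right) 5 = -28703 - - \left(-8\right) \left(-2\right) 5 = -28703 - - 16 \cdot 5 = -28703 - \left(-1\right) 80 = -28703 - -80 = -28703 + 80 = -28623$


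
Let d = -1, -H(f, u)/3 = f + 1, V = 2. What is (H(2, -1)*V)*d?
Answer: 18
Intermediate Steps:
H(f, u) = -3 - 3*f (H(f, u) = -3*(f + 1) = -3*(1 + f) = -3 - 3*f)
(H(2, -1)*V)*d = ((-3 - 3*2)*2)*(-1) = ((-3 - 6)*2)*(-1) = -9*2*(-1) = -18*(-1) = 18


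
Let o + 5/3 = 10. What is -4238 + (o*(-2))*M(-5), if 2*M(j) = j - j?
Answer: -4238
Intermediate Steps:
o = 25/3 (o = -5/3 + 10 = 25/3 ≈ 8.3333)
M(j) = 0 (M(j) = (j - j)/2 = (1/2)*0 = 0)
-4238 + (o*(-2))*M(-5) = -4238 + ((25/3)*(-2))*0 = -4238 - 50/3*0 = -4238 + 0 = -4238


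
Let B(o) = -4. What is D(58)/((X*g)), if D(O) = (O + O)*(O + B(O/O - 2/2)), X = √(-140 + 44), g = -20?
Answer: 261*I*√6/20 ≈ 31.966*I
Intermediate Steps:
X = 4*I*√6 (X = √(-96) = 4*I*√6 ≈ 9.798*I)
D(O) = 2*O*(-4 + O) (D(O) = (O + O)*(O - 4) = (2*O)*(-4 + O) = 2*O*(-4 + O))
D(58)/((X*g)) = (2*58*(-4 + 58))/(((4*I*√6)*(-20))) = (2*58*54)/((-80*I*√6)) = 6264*(I*√6/480) = 261*I*√6/20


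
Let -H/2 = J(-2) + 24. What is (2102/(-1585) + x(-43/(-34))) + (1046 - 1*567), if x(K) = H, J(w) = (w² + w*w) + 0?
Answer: 655673/1585 ≈ 413.67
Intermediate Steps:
J(w) = 2*w² (J(w) = (w² + w²) + 0 = 2*w² + 0 = 2*w²)
H = -64 (H = -2*(2*(-2)² + 24) = -2*(2*4 + 24) = -2*(8 + 24) = -2*32 = -64)
x(K) = -64
(2102/(-1585) + x(-43/(-34))) + (1046 - 1*567) = (2102/(-1585) - 64) + (1046 - 1*567) = (2102*(-1/1585) - 64) + (1046 - 567) = (-2102/1585 - 64) + 479 = -103542/1585 + 479 = 655673/1585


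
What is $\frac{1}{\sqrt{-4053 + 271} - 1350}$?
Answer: $- \frac{675}{913141} - \frac{i \sqrt{3782}}{1826282} \approx -0.00073921 - 3.3674 \cdot 10^{-5} i$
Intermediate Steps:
$\frac{1}{\sqrt{-4053 + 271} - 1350} = \frac{1}{\sqrt{-3782} - 1350} = \frac{1}{i \sqrt{3782} - 1350} = \frac{1}{-1350 + i \sqrt{3782}}$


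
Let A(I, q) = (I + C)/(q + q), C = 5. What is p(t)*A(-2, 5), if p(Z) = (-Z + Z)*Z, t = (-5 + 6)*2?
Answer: 0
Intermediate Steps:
A(I, q) = (5 + I)/(2*q) (A(I, q) = (I + 5)/(q + q) = (5 + I)/((2*q)) = (5 + I)*(1/(2*q)) = (5 + I)/(2*q))
t = 2 (t = 1*2 = 2)
p(Z) = 0 (p(Z) = 0*Z = 0)
p(t)*A(-2, 5) = 0*((½)*(5 - 2)/5) = 0*((½)*(⅕)*3) = 0*(3/10) = 0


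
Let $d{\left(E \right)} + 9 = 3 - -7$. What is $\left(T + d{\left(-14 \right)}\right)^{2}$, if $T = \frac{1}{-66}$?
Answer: $\frac{4225}{4356} \approx 0.96993$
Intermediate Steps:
$d{\left(E \right)} = 1$ ($d{\left(E \right)} = -9 + \left(3 - -7\right) = -9 + \left(3 + 7\right) = -9 + 10 = 1$)
$T = - \frac{1}{66} \approx -0.015152$
$\left(T + d{\left(-14 \right)}\right)^{2} = \left(- \frac{1}{66} + 1\right)^{2} = \left(\frac{65}{66}\right)^{2} = \frac{4225}{4356}$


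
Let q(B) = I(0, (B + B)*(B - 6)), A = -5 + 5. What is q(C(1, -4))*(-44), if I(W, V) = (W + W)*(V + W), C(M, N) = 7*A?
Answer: 0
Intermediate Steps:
A = 0
C(M, N) = 0 (C(M, N) = 7*0 = 0)
I(W, V) = 2*W*(V + W) (I(W, V) = (2*W)*(V + W) = 2*W*(V + W))
q(B) = 0 (q(B) = 2*0*((B + B)*(B - 6) + 0) = 2*0*((2*B)*(-6 + B) + 0) = 2*0*(2*B*(-6 + B) + 0) = 2*0*(2*B*(-6 + B)) = 0)
q(C(1, -4))*(-44) = 0*(-44) = 0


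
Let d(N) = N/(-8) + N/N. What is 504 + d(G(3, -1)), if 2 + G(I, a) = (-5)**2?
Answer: 4017/8 ≈ 502.13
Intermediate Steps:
G(I, a) = 23 (G(I, a) = -2 + (-5)**2 = -2 + 25 = 23)
d(N) = 1 - N/8 (d(N) = N*(-1/8) + 1 = -N/8 + 1 = 1 - N/8)
504 + d(G(3, -1)) = 504 + (1 - 1/8*23) = 504 + (1 - 23/8) = 504 - 15/8 = 4017/8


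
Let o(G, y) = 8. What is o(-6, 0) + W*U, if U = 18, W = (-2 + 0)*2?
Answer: -64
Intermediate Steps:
W = -4 (W = -2*2 = -4)
o(-6, 0) + W*U = 8 - 4*18 = 8 - 72 = -64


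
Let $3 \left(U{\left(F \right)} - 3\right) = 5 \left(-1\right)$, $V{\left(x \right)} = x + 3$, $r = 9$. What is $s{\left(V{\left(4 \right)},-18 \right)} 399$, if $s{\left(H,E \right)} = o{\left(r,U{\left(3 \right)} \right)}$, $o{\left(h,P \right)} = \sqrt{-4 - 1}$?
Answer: $399 i \sqrt{5} \approx 892.19 i$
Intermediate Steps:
$V{\left(x \right)} = 3 + x$
$U{\left(F \right)} = \frac{4}{3}$ ($U{\left(F \right)} = 3 + \frac{5 \left(-1\right)}{3} = 3 + \frac{1}{3} \left(-5\right) = 3 - \frac{5}{3} = \frac{4}{3}$)
$o{\left(h,P \right)} = i \sqrt{5}$ ($o{\left(h,P \right)} = \sqrt{-5} = i \sqrt{5}$)
$s{\left(H,E \right)} = i \sqrt{5}$
$s{\left(V{\left(4 \right)},-18 \right)} 399 = i \sqrt{5} \cdot 399 = 399 i \sqrt{5}$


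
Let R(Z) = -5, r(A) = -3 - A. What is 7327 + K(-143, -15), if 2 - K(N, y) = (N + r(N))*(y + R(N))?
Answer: 7269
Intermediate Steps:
K(N, y) = -13 + 3*y (K(N, y) = 2 - (N + (-3 - N))*(y - 5) = 2 - (-3)*(-5 + y) = 2 - (15 - 3*y) = 2 + (-15 + 3*y) = -13 + 3*y)
7327 + K(-143, -15) = 7327 + (-13 + 3*(-15)) = 7327 + (-13 - 45) = 7327 - 58 = 7269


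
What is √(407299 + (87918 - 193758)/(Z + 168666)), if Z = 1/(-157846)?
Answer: √11547684738403620476005795/5324650687 ≈ 638.20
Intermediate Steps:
Z = -1/157846 ≈ -6.3353e-6
√(407299 + (87918 - 193758)/(Z + 168666)) = √(407299 + (87918 - 193758)/(-1/157846 + 168666)) = √(407299 - 105840/26623253435/157846) = √(407299 - 105840*157846/26623253435) = √(407299 - 3341284128/5324650687) = √(2168721558880285/5324650687) = √11547684738403620476005795/5324650687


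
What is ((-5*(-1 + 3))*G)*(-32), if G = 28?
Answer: 8960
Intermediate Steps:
((-5*(-1 + 3))*G)*(-32) = (-5*(-1 + 3)*28)*(-32) = (-5*2*28)*(-32) = -10*28*(-32) = -280*(-32) = 8960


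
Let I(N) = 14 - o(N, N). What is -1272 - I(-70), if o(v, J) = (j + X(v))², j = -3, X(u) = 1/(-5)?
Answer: -31894/25 ≈ -1275.8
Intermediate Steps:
X(u) = -⅕
o(v, J) = 256/25 (o(v, J) = (-3 - ⅕)² = (-16/5)² = 256/25)
I(N) = 94/25 (I(N) = 14 - 1*256/25 = 14 - 256/25 = 94/25)
-1272 - I(-70) = -1272 - 1*94/25 = -1272 - 94/25 = -31894/25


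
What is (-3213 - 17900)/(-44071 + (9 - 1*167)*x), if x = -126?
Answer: 21113/24163 ≈ 0.87377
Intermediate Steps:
(-3213 - 17900)/(-44071 + (9 - 1*167)*x) = (-3213 - 17900)/(-44071 + (9 - 1*167)*(-126)) = -21113/(-44071 + (9 - 167)*(-126)) = -21113/(-44071 - 158*(-126)) = -21113/(-44071 + 19908) = -21113/(-24163) = -21113*(-1/24163) = 21113/24163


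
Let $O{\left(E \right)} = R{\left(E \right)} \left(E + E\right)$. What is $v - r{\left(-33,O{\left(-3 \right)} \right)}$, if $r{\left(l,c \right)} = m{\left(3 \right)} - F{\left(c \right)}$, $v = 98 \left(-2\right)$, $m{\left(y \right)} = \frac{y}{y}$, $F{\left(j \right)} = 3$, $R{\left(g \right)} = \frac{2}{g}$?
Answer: $-194$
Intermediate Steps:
$m{\left(y \right)} = 1$
$v = -196$
$O{\left(E \right)} = 4$ ($O{\left(E \right)} = \frac{2}{E} \left(E + E\right) = \frac{2}{E} 2 E = 4$)
$r{\left(l,c \right)} = -2$ ($r{\left(l,c \right)} = 1 - 3 = -2$)
$v - r{\left(-33,O{\left(-3 \right)} \right)} = -196 - -2 = -196 + 2 = -194$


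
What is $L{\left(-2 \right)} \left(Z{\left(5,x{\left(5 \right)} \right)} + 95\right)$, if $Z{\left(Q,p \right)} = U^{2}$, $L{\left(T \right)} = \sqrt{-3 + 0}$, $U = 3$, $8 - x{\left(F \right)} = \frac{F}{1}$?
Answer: $104 i \sqrt{3} \approx 180.13 i$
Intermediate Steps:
$x{\left(F \right)} = 8 - F$ ($x{\left(F \right)} = 8 - \frac{F}{1} = 8 - F 1 = 8 - F$)
$L{\left(T \right)} = i \sqrt{3}$ ($L{\left(T \right)} = \sqrt{-3} = i \sqrt{3}$)
$Z{\left(Q,p \right)} = 9$ ($Z{\left(Q,p \right)} = 3^{2} = 9$)
$L{\left(-2 \right)} \left(Z{\left(5,x{\left(5 \right)} \right)} + 95\right) = i \sqrt{3} \left(9 + 95\right) = i \sqrt{3} \cdot 104 = 104 i \sqrt{3}$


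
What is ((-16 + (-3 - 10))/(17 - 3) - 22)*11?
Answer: -3707/14 ≈ -264.79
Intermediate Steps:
((-16 + (-3 - 10))/(17 - 3) - 22)*11 = ((-16 - 13)/14 - 22)*11 = (-29*1/14 - 22)*11 = (-29/14 - 22)*11 = -337/14*11 = -3707/14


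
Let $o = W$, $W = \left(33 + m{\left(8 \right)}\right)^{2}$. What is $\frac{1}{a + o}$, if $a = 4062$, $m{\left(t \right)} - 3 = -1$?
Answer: $\frac{1}{5287} \approx 0.00018914$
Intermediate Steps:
$m{\left(t \right)} = 2$ ($m{\left(t \right)} = 3 - 1 = 2$)
$W = 1225$ ($W = \left(33 + 2\right)^{2} = 35^{2} = 1225$)
$o = 1225$
$\frac{1}{a + o} = \frac{1}{4062 + 1225} = \frac{1}{5287}$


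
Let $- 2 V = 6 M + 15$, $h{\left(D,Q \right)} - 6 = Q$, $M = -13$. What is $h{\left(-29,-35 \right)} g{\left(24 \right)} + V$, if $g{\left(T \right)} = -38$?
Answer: $\frac{2267}{2} \approx 1133.5$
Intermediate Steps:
$h{\left(D,Q \right)} = 6 + Q$
$V = \frac{63}{2}$ ($V = - \frac{6 \left(-13\right) + 15}{2} = - \frac{-78 + 15}{2} = \left(- \frac{1}{2}\right) \left(-63\right) = \frac{63}{2} \approx 31.5$)
$h{\left(-29,-35 \right)} g{\left(24 \right)} + V = \left(6 - 35\right) \left(-38\right) + \frac{63}{2} = \left(-29\right) \left(-38\right) + \frac{63}{2} = 1102 + \frac{63}{2} = \frac{2267}{2}$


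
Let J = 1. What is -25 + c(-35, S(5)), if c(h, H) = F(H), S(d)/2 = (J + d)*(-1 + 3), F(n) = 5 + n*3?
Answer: 52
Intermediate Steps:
F(n) = 5 + 3*n
S(d) = 4 + 4*d (S(d) = 2*((1 + d)*(-1 + 3)) = 2*((1 + d)*2) = 2*(2 + 2*d) = 4 + 4*d)
c(h, H) = 5 + 3*H
-25 + c(-35, S(5)) = -25 + (5 + 3*(4 + 4*5)) = -25 + (5 + 3*(4 + 20)) = -25 + (5 + 3*24) = -25 + (5 + 72) = -25 + 77 = 52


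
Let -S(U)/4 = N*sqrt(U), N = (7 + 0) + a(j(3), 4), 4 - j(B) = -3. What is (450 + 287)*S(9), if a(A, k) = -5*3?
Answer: 70752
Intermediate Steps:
j(B) = 7 (j(B) = 4 - 1*(-3) = 4 + 3 = 7)
a(A, k) = -15
N = -8 (N = (7 + 0) - 15 = 7 - 15 = -8)
S(U) = 32*sqrt(U) (S(U) = -(-32)*sqrt(U) = 32*sqrt(U))
(450 + 287)*S(9) = (450 + 287)*(32*sqrt(9)) = 737*(32*3) = 737*96 = 70752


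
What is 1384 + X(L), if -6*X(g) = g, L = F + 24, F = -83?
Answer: 8363/6 ≈ 1393.8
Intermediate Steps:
L = -59 (L = -83 + 24 = -59)
X(g) = -g/6
1384 + X(L) = 1384 - ⅙*(-59) = 1384 + 59/6 = 8363/6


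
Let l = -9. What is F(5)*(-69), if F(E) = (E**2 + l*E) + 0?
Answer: 1380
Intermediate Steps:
F(E) = E**2 - 9*E (F(E) = (E**2 - 9*E) + 0 = E**2 - 9*E)
F(5)*(-69) = (5*(-9 + 5))*(-69) = (5*(-4))*(-69) = -20*(-69) = 1380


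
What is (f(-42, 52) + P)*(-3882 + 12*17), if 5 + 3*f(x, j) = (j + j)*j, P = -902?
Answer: -3306522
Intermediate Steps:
f(x, j) = -5/3 + 2*j²/3 (f(x, j) = -5/3 + ((j + j)*j)/3 = -5/3 + ((2*j)*j)/3 = -5/3 + (2*j²)/3 = -5/3 + 2*j²/3)
(f(-42, 52) + P)*(-3882 + 12*17) = ((-5/3 + (⅔)*52²) - 902)*(-3882 + 12*17) = ((-5/3 + (⅔)*2704) - 902)*(-3882 + 204) = ((-5/3 + 5408/3) - 902)*(-3678) = (1801 - 902)*(-3678) = 899*(-3678) = -3306522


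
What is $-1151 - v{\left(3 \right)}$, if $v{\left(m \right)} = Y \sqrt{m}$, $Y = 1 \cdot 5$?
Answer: $-1151 - 5 \sqrt{3} \approx -1159.7$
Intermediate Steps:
$Y = 5$
$v{\left(m \right)} = 5 \sqrt{m}$
$-1151 - v{\left(3 \right)} = -1151 - 5 \sqrt{3}$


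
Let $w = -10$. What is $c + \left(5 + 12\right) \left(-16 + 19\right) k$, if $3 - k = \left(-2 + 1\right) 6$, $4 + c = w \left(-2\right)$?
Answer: $475$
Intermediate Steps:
$c = 16$ ($c = -4 - -20 = -4 + 20 = 16$)
$k = 9$ ($k = 3 - \left(-2 + 1\right) 6 = 3 - \left(-1\right) 6 = 3 - -6 = 3 + 6 = 9$)
$c + \left(5 + 12\right) \left(-16 + 19\right) k = 16 + \left(5 + 12\right) \left(-16 + 19\right) 9 = 16 + 17 \cdot 3 \cdot 9 = 16 + 51 \cdot 9 = 16 + 459 = 475$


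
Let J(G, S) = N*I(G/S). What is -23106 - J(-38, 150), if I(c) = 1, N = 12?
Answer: -23118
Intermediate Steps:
J(G, S) = 12 (J(G, S) = 12*1 = 12)
-23106 - J(-38, 150) = -23106 - 1*12 = -23106 - 12 = -23118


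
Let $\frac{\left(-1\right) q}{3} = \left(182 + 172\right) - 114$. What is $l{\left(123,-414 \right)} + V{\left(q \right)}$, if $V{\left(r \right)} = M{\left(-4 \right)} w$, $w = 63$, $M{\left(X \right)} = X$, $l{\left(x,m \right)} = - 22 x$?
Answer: $-2958$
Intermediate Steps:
$q = -720$ ($q = - 3 \left(\left(182 + 172\right) - 114\right) = - 3 \left(354 - 114\right) = \left(-3\right) 240 = -720$)
$V{\left(r \right)} = -252$ ($V{\left(r \right)} = \left(-4\right) 63 = -252$)
$l{\left(123,-414 \right)} + V{\left(q \right)} = \left(-22\right) 123 - 252 = -2706 - 252 = -2958$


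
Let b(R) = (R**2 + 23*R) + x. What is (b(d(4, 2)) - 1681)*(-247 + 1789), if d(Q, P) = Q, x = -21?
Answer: -2457948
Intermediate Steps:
b(R) = -21 + R**2 + 23*R (b(R) = (R**2 + 23*R) - 21 = -21 + R**2 + 23*R)
(b(d(4, 2)) - 1681)*(-247 + 1789) = ((-21 + 4**2 + 23*4) - 1681)*(-247 + 1789) = ((-21 + 16 + 92) - 1681)*1542 = (87 - 1681)*1542 = -1594*1542 = -2457948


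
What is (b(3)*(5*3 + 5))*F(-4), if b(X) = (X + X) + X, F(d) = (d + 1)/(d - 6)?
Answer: 54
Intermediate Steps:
F(d) = (1 + d)/(-6 + d)
b(X) = 3*X (b(X) = 2*X + X = 3*X)
(b(3)*(5*3 + 5))*F(-4) = ((3*3)*(5*3 + 5))*((1 - 4)/(-6 - 4)) = (9*(15 + 5))*(-3/(-10)) = (9*20)*(-⅒*(-3)) = 180*(3/10) = 54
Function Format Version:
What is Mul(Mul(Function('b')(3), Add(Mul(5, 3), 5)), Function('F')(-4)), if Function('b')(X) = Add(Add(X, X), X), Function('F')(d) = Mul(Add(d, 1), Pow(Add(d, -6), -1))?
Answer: 54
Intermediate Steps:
Function('F')(d) = Mul(Pow(Add(-6, d), -1), Add(1, d)) (Function('F')(d) = Mul(Add(1, d), Pow(Add(-6, d), -1)) = Mul(Pow(Add(-6, d), -1), Add(1, d)))
Function('b')(X) = Mul(3, X) (Function('b')(X) = Add(Mul(2, X), X) = Mul(3, X))
Mul(Mul(Function('b')(3), Add(Mul(5, 3), 5)), Function('F')(-4)) = Mul(Mul(Mul(3, 3), Add(Mul(5, 3), 5)), Mul(Pow(Add(-6, -4), -1), Add(1, -4))) = Mul(Mul(9, Add(15, 5)), Mul(Pow(-10, -1), -3)) = Mul(Mul(9, 20), Mul(Rational(-1, 10), -3)) = Mul(180, Rational(3, 10)) = 54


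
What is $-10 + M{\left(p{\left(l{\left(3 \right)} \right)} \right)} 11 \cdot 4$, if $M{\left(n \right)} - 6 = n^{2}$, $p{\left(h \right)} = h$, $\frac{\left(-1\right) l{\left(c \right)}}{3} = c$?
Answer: $3818$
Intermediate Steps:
$l{\left(c \right)} = - 3 c$
$M{\left(n \right)} = 6 + n^{2}$
$-10 + M{\left(p{\left(l{\left(3 \right)} \right)} \right)} 11 \cdot 4 = -10 + \left(6 + \left(\left(-3\right) 3\right)^{2}\right) 11 \cdot 4 = -10 + \left(6 + \left(-9\right)^{2}\right) 44 = -10 + \left(6 + 81\right) 44 = -10 + 87 \cdot 44 = -10 + 3828 = 3818$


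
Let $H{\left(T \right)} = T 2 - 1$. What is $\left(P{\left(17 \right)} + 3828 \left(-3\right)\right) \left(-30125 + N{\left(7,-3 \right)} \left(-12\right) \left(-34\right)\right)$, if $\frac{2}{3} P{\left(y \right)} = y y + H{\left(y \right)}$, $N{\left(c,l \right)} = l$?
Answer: $344870349$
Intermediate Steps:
$H{\left(T \right)} = -1 + 2 T$ ($H{\left(T \right)} = 2 T - 1 = -1 + 2 T$)
$P{\left(y \right)} = - \frac{3}{2} + 3 y + \frac{3 y^{2}}{2}$ ($P{\left(y \right)} = \frac{3 \left(y y + \left(-1 + 2 y\right)\right)}{2} = \frac{3 \left(y^{2} + \left(-1 + 2 y\right)\right)}{2} = \frac{3 \left(-1 + y^{2} + 2 y\right)}{2} = - \frac{3}{2} + 3 y + \frac{3 y^{2}}{2}$)
$\left(P{\left(17 \right)} + 3828 \left(-3\right)\right) \left(-30125 + N{\left(7,-3 \right)} \left(-12\right) \left(-34\right)\right) = \left(\left(- \frac{3}{2} + 3 \cdot 17 + \frac{3 \cdot 17^{2}}{2}\right) + 3828 \left(-3\right)\right) \left(-30125 + \left(-3\right) \left(-12\right) \left(-34\right)\right) = \left(\left(- \frac{3}{2} + 51 + \frac{3}{2} \cdot 289\right) - 11484\right) \left(-30125 + 36 \left(-34\right)\right) = \left(\left(- \frac{3}{2} + 51 + \frac{867}{2}\right) - 11484\right) \left(-30125 - 1224\right) = \left(483 - 11484\right) \left(-31349\right) = \left(-11001\right) \left(-31349\right) = 344870349$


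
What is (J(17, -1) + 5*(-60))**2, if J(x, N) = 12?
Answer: 82944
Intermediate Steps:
(J(17, -1) + 5*(-60))**2 = (12 + 5*(-60))**2 = (12 - 300)**2 = (-288)**2 = 82944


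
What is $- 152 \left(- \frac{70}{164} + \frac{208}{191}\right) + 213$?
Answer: $\frac{879807}{7831} \approx 112.35$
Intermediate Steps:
$- 152 \left(- \frac{70}{164} + \frac{208}{191}\right) + 213 = - 152 \left(\left(-70\right) \frac{1}{164} + 208 \cdot \frac{1}{191}\right) + 213 = - 152 \left(- \frac{35}{82} + \frac{208}{191}\right) + 213 = \left(-152\right) \frac{10371}{15662} + 213 = - \frac{788196}{7831} + 213 = \frac{879807}{7831}$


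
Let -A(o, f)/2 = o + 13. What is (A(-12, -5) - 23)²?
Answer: 625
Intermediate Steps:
A(o, f) = -26 - 2*o (A(o, f) = -2*(o + 13) = -2*(13 + o) = -26 - 2*o)
(A(-12, -5) - 23)² = ((-26 - 2*(-12)) - 23)² = ((-26 + 24) - 23)² = (-2 - 23)² = (-25)² = 625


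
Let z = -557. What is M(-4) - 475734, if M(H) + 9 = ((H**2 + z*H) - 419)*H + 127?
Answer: -482916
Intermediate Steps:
M(H) = 118 + H*(-419 + H**2 - 557*H) (M(H) = -9 + (((H**2 - 557*H) - 419)*H + 127) = -9 + ((-419 + H**2 - 557*H)*H + 127) = -9 + (H*(-419 + H**2 - 557*H) + 127) = -9 + (127 + H*(-419 + H**2 - 557*H)) = 118 + H*(-419 + H**2 - 557*H))
M(-4) - 475734 = (118 + (-4)**3 - 557*(-4)**2 - 419*(-4)) - 475734 = (118 - 64 - 557*16 + 1676) - 475734 = (118 - 64 - 8912 + 1676) - 475734 = -7182 - 475734 = -482916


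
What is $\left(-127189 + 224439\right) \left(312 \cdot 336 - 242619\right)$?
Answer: $-13399785750$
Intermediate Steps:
$\left(-127189 + 224439\right) \left(312 \cdot 336 - 242619\right) = 97250 \left(104832 - 242619\right) = 97250 \left(-137787\right) = -13399785750$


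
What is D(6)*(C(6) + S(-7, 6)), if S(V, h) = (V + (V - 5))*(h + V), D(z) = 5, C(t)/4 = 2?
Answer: 135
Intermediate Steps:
C(t) = 8 (C(t) = 4*2 = 8)
S(V, h) = (-5 + 2*V)*(V + h) (S(V, h) = (V + (-5 + V))*(V + h) = (-5 + 2*V)*(V + h))
D(6)*(C(6) + S(-7, 6)) = 5*(8 + (-5*(-7) - 5*6 + 2*(-7)² + 2*(-7)*6)) = 5*(8 + (35 - 30 + 2*49 - 84)) = 5*(8 + (35 - 30 + 98 - 84)) = 5*(8 + 19) = 5*27 = 135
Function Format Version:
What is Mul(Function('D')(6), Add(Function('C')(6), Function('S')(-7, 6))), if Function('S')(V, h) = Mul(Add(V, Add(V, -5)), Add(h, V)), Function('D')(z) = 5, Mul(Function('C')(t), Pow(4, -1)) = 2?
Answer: 135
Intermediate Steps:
Function('C')(t) = 8 (Function('C')(t) = Mul(4, 2) = 8)
Function('S')(V, h) = Mul(Add(-5, Mul(2, V)), Add(V, h)) (Function('S')(V, h) = Mul(Add(V, Add(-5, V)), Add(V, h)) = Mul(Add(-5, Mul(2, V)), Add(V, h)))
Mul(Function('D')(6), Add(Function('C')(6), Function('S')(-7, 6))) = Mul(5, Add(8, Add(Mul(-5, -7), Mul(-5, 6), Mul(2, Pow(-7, 2)), Mul(2, -7, 6)))) = Mul(5, Add(8, Add(35, -30, Mul(2, 49), -84))) = Mul(5, Add(8, Add(35, -30, 98, -84))) = Mul(5, Add(8, 19)) = Mul(5, 27) = 135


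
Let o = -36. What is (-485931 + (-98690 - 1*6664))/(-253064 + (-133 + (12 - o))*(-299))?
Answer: 197095/75883 ≈ 2.5974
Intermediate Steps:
(-485931 + (-98690 - 1*6664))/(-253064 + (-133 + (12 - o))*(-299)) = (-485931 + (-98690 - 1*6664))/(-253064 + (-133 + (12 - 1*(-36)))*(-299)) = (-485931 + (-98690 - 6664))/(-253064 + (-133 + (12 + 36))*(-299)) = (-485931 - 105354)/(-253064 + (-133 + 48)*(-299)) = -591285/(-253064 - 85*(-299)) = -591285/(-253064 + 25415) = -591285/(-227649) = -591285*(-1/227649) = 197095/75883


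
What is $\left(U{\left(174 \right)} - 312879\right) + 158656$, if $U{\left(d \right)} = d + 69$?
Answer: $-153980$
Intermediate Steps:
$U{\left(d \right)} = 69 + d$
$\left(U{\left(174 \right)} - 312879\right) + 158656 = \left(\left(69 + 174\right) - 312879\right) + 158656 = \left(243 - 312879\right) + 158656 = -312636 + 158656 = -153980$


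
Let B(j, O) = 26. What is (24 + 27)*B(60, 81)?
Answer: 1326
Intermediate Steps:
(24 + 27)*B(60, 81) = (24 + 27)*26 = 51*26 = 1326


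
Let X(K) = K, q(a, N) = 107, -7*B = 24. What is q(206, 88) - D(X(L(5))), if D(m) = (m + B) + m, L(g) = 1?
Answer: 759/7 ≈ 108.43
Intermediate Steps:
B = -24/7 (B = -1/7*24 = -24/7 ≈ -3.4286)
D(m) = -24/7 + 2*m (D(m) = (m - 24/7) + m = (-24/7 + m) + m = -24/7 + 2*m)
q(206, 88) - D(X(L(5))) = 107 - (-24/7 + 2*1) = 107 - (-24/7 + 2) = 107 - 1*(-10/7) = 107 + 10/7 = 759/7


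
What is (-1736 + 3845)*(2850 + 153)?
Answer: 6333327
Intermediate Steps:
(-1736 + 3845)*(2850 + 153) = 2109*3003 = 6333327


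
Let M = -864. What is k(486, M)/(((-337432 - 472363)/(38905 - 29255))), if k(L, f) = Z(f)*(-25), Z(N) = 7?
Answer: 48250/23137 ≈ 2.0854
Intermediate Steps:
k(L, f) = -175 (k(L, f) = 7*(-25) = -175)
k(486, M)/(((-337432 - 472363)/(38905 - 29255))) = -175*(38905 - 29255)/(-337432 - 472363) = -175/((-809795/9650)) = -175/((-809795*1/9650)) = -175/(-161959/1930) = -175*(-1930/161959) = 48250/23137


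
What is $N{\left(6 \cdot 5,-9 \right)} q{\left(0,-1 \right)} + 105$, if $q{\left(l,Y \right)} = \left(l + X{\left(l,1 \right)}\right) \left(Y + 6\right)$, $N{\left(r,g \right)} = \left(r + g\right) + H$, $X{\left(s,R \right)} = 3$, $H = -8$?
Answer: $300$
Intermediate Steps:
$N{\left(r,g \right)} = -8 + g + r$ ($N{\left(r,g \right)} = \left(r + g\right) - 8 = \left(g + r\right) - 8 = -8 + g + r$)
$q{\left(l,Y \right)} = \left(3 + l\right) \left(6 + Y\right)$ ($q{\left(l,Y \right)} = \left(l + 3\right) \left(Y + 6\right) = \left(3 + l\right) \left(6 + Y\right)$)
$N{\left(6 \cdot 5,-9 \right)} q{\left(0,-1 \right)} + 105 = \left(-8 - 9 + 6 \cdot 5\right) \left(18 + 3 \left(-1\right) + 6 \cdot 0 - 0\right) + 105 = \left(-8 - 9 + 30\right) \left(18 - 3 + 0 + 0\right) + 105 = 13 \cdot 15 + 105 = 195 + 105 = 300$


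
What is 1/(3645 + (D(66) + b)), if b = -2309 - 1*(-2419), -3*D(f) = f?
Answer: 1/3733 ≈ 0.00026788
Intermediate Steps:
D(f) = -f/3
b = 110 (b = -2309 + 2419 = 110)
1/(3645 + (D(66) + b)) = 1/(3645 + (-⅓*66 + 110)) = 1/(3645 + (-22 + 110)) = 1/(3645 + 88) = 1/3733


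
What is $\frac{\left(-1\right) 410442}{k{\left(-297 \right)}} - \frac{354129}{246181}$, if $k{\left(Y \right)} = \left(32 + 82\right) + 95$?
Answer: $- \frac{101117034963}{51451829} \approx -1965.3$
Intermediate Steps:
$k{\left(Y \right)} = 209$ ($k{\left(Y \right)} = 114 + 95 = 209$)
$\frac{\left(-1\right) 410442}{k{\left(-297 \right)}} - \frac{354129}{246181} = \frac{\left(-1\right) 410442}{209} - \frac{354129}{246181} = \left(-410442\right) \frac{1}{209} - \frac{354129}{246181} = - \frac{410442}{209} - \frac{354129}{246181} = - \frac{101117034963}{51451829}$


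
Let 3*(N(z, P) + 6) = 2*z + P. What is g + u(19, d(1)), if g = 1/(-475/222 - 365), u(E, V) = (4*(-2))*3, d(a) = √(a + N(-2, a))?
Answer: -1956342/81505 ≈ -24.003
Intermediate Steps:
N(z, P) = -6 + P/3 + 2*z/3 (N(z, P) = -6 + (2*z + P)/3 = -6 + (P + 2*z)/3 = -6 + (P/3 + 2*z/3) = -6 + P/3 + 2*z/3)
d(a) = √(-22/3 + 4*a/3) (d(a) = √(a + (-6 + a/3 + (⅔)*(-2))) = √(a + (-6 + a/3 - 4/3)) = √(a + (-22/3 + a/3)) = √(-22/3 + 4*a/3))
u(E, V) = -24 (u(E, V) = -8*3 = -24)
g = -222/81505 (g = 1/(-475*1/222 - 365) = 1/(-475/222 - 365) = 1/(-81505/222) = -222/81505 ≈ -0.0027238)
g + u(19, d(1)) = -222/81505 - 24 = -1956342/81505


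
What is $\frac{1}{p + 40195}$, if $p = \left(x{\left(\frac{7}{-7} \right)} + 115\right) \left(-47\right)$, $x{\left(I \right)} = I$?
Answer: $\frac{1}{34837} \approx 2.8705 \cdot 10^{-5}$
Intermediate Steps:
$p = -5358$ ($p = \left(\frac{7}{-7} + 115\right) \left(-47\right) = \left(7 \left(- \frac{1}{7}\right) + 115\right) \left(-47\right) = \left(-1 + 115\right) \left(-47\right) = 114 \left(-47\right) = -5358$)
$\frac{1}{p + 40195} = \frac{1}{-5358 + 40195} = \frac{1}{34837}$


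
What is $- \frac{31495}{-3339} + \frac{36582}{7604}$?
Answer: $\frac{180817639}{12694878} \approx 14.243$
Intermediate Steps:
$- \frac{31495}{-3339} + \frac{36582}{7604} = \left(-31495\right) \left(- \frac{1}{3339}\right) + 36582 \cdot \frac{1}{7604} = \frac{31495}{3339} + \frac{18291}{3802} = \frac{180817639}{12694878}$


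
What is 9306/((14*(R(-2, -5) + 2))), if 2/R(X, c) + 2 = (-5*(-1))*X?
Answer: 2538/7 ≈ 362.57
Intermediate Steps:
R(X, c) = 2/(-2 + 5*X) (R(X, c) = 2/(-2 + (-5*(-1))*X) = 2/(-2 + 5*X))
9306/((14*(R(-2, -5) + 2))) = 9306/((14*(2/(-2 + 5*(-2)) + 2))) = 9306/((14*(2/(-2 - 10) + 2))) = 9306/((14*(2/(-12) + 2))) = 9306/((14*(2*(-1/12) + 2))) = 9306/((14*(-⅙ + 2))) = 9306/((14*(11/6))) = 9306/(77/3) = 9306*(3/77) = 2538/7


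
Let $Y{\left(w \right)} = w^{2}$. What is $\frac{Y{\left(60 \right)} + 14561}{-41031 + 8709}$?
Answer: $- \frac{18161}{32322} \approx -0.56188$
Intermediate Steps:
$\frac{Y{\left(60 \right)} + 14561}{-41031 + 8709} = \frac{60^{2} + 14561}{-41031 + 8709} = \frac{3600 + 14561}{-32322} = 18161 \left(- \frac{1}{32322}\right) = - \frac{18161}{32322}$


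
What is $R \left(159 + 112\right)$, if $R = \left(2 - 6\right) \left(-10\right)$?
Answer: $10840$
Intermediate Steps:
$R = 40$ ($R = \left(2 - 6\right) \left(-10\right) = \left(-4\right) \left(-10\right) = 40$)
$R \left(159 + 112\right) = 40 \left(159 + 112\right) = 40 \cdot 271 = 10840$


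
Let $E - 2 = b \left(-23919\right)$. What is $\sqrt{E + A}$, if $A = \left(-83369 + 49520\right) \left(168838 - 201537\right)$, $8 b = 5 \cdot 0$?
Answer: $\sqrt{1106828453} \approx 33269.0$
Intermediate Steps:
$b = 0$ ($b = \frac{5 \cdot 0}{8} = \frac{1}{8} \cdot 0 = 0$)
$A = 1106828451$ ($A = \left(-33849\right) \left(-32699\right) = 1106828451$)
$E = 2$ ($E = 2 + 0 \left(-23919\right) = 2 + 0 = 2$)
$\sqrt{E + A} = \sqrt{2 + 1106828451} = \sqrt{1106828453}$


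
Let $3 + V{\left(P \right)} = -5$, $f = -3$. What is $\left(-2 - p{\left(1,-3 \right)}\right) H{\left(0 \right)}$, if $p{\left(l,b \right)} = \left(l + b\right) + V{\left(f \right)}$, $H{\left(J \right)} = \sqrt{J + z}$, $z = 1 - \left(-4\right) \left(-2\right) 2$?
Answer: $8 i \sqrt{15} \approx 30.984 i$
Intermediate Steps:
$V{\left(P \right)} = -8$ ($V{\left(P \right)} = -3 - 5 = -8$)
$z = -15$ ($z = 1 - 8 \cdot 2 = 1 - 16 = -15$)
$H{\left(J \right)} = \sqrt{-15 + J}$ ($H{\left(J \right)} = \sqrt{J - 15} = \sqrt{-15 + J}$)
$p{\left(l,b \right)} = -8 + b + l$ ($p{\left(l,b \right)} = \left(l + b\right) - 8 = \left(b + l\right) - 8 = -8 + b + l$)
$\left(-2 - p{\left(1,-3 \right)}\right) H{\left(0 \right)} = \left(-2 - \left(-8 - 3 + 1\right)\right) \sqrt{-15 + 0} = \left(-2 - -10\right) \sqrt{-15} = \left(-2 + 10\right) i \sqrt{15} = 8 i \sqrt{15}$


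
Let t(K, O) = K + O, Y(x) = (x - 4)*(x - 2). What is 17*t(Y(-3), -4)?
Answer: 527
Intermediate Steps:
Y(x) = (-4 + x)*(-2 + x)
17*t(Y(-3), -4) = 17*((8 + (-3)**2 - 6*(-3)) - 4) = 17*((8 + 9 + 18) - 4) = 17*(35 - 4) = 17*31 = 527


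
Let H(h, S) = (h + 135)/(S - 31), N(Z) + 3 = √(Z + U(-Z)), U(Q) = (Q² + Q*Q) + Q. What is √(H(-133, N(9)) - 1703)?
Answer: √(-57904 + 15327*√2)/√(34 - 9*√2) ≈ 41.269*I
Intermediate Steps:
U(Q) = Q + 2*Q² (U(Q) = (Q² + Q²) + Q = 2*Q² + Q = Q + 2*Q²)
N(Z) = -3 + √(Z - Z*(1 - 2*Z)) (N(Z) = -3 + √(Z + (-Z)*(1 + 2*(-Z))) = -3 + √(Z + (-Z)*(1 - 2*Z)) = -3 + √(Z - Z*(1 - 2*Z)))
H(h, S) = (135 + h)/(-31 + S)
√(H(-133, N(9)) - 1703) = √((135 - 133)/(-31 + (-3 + √2*√(9²))) - 1703) = √(2/(-31 + (-3 + √2*√81)) - 1703) = √(2/(-31 + (-3 + √2*9)) - 1703) = √(2/(-31 + (-3 + 9*√2)) - 1703) = √(2/(-34 + 9*√2) - 1703) = √(-1703 + 2/(-34 + 9*√2))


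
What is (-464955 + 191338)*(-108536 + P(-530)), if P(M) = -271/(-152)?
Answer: 4513914646017/152 ≈ 2.9697e+10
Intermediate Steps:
P(M) = 271/152 (P(M) = -271*(-1/152) = 271/152)
(-464955 + 191338)*(-108536 + P(-530)) = (-464955 + 191338)*(-108536 + 271/152) = -273617*(-16497201/152) = 4513914646017/152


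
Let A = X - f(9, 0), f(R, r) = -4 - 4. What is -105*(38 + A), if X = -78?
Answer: 3360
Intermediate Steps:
f(R, r) = -8
A = -70 (A = -78 - 1*(-8) = -78 + 8 = -70)
-105*(38 + A) = -105*(38 - 70) = -105*(-32) = 3360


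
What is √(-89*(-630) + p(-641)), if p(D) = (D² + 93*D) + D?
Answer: √406697 ≈ 637.73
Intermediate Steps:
p(D) = D² + 94*D
√(-89*(-630) + p(-641)) = √(-89*(-630) - 641*(94 - 641)) = √(56070 - 641*(-547)) = √(56070 + 350627) = √406697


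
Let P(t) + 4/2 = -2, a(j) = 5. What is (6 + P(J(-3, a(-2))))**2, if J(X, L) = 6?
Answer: 4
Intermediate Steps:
P(t) = -4 (P(t) = -2 - 2 = -4)
(6 + P(J(-3, a(-2))))**2 = (6 - 4)**2 = 2**2 = 4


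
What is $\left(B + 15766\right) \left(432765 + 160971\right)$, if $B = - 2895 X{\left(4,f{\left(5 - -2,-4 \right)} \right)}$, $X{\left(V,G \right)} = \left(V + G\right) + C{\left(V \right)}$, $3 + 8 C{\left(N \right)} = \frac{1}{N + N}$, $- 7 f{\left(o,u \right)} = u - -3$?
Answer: $\frac{160022465031}{56} \approx 2.8575 \cdot 10^{9}$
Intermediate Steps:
$f{\left(o,u \right)} = - \frac{3}{7} - \frac{u}{7}$ ($f{\left(o,u \right)} = - \frac{u - -3}{7} = - \frac{u + 3}{7} = - \frac{3 + u}{7} = - \frac{3}{7} - \frac{u}{7}$)
$C{\left(N \right)} = - \frac{3}{8} + \frac{1}{16 N}$ ($C{\left(N \right)} = - \frac{3}{8} + \frac{1}{8 \left(N + N\right)} = - \frac{3}{8} + \frac{1}{8 \cdot 2 N} = - \frac{3}{8} + \frac{\frac{1}{2} \frac{1}{N}}{8} = - \frac{3}{8} + \frac{1}{16 N}$)
$X{\left(V,G \right)} = G + V + \frac{1 - 6 V}{16 V}$ ($X{\left(V,G \right)} = \left(V + G\right) + \frac{1 - 6 V}{16 V} = \left(G + V\right) + \frac{1 - 6 V}{16 V} = G + V + \frac{1 - 6 V}{16 V}$)
$B = - \frac{4907025}{448}$ ($B = - 2895 \left(- \frac{3}{8} - - \frac{1}{7} + 4 + \frac{1}{16 \cdot 4}\right) = - 2895 \left(- \frac{3}{8} + \left(- \frac{3}{7} + \frac{4}{7}\right) + 4 + \frac{1}{16} \cdot \frac{1}{4}\right) = - 2895 \left(- \frac{3}{8} + \frac{1}{7} + 4 + \frac{1}{64}\right) = \left(-2895\right) \frac{1695}{448} = - \frac{4907025}{448} \approx -10953.0$)
$\left(B + 15766\right) \left(432765 + 160971\right) = \left(- \frac{4907025}{448} + 15766\right) \left(432765 + 160971\right) = \frac{2156143}{448} \cdot 593736 = \frac{160022465031}{56}$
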